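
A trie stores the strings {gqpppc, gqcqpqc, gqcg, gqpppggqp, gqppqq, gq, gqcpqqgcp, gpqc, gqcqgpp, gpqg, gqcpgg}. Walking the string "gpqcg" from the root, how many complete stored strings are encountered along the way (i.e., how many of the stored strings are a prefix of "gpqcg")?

1

Check each prefix of "gpqcg" against the stored set — each match is an end-marker on the path.
Prefixes of the query that are stored words: "gpqc"
Count: 1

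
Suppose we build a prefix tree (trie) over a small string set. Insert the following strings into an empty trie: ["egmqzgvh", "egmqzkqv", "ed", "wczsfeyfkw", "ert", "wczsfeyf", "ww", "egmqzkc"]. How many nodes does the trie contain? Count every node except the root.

Trace insertions, counting only characters that open a new branch:
  "egmqzgvh" → 8 new (e, g, m, q, z, g, v, h)
  "egmqzkqv" → prefix "egmqz" already present; 3 new (k, q, v)
  "ed" → prefix "e" already present; 1 new (d)
  "wczsfeyfkw" → 10 new (w, c, z, s, f, e, y, f, k, w)
  "ert" → prefix "e" already present; 2 new (r, t)
  "wczsfeyf" → prefix "wczsfeyf" already present; 0 new (none)
  "ww" → prefix "w" already present; 1 new (w)
  "egmqzkc" → prefix "egmqzk" already present; 1 new (c)
Total nodes = 8 + 3 + 1 + 10 + 2 + 0 + 1 + 1 = 26

26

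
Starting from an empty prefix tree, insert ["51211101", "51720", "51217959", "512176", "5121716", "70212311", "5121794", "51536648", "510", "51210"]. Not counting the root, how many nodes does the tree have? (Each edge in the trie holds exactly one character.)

Trace insertions, counting only characters that open a new branch:
  "51211101" → 8 new (5, 1, 2, 1, 1, 1, 0, 1)
  "51720" → prefix "51" already present; 3 new (7, 2, 0)
  "51217959" → prefix "5121" already present; 4 new (7, 9, 5, 9)
  "512176" → prefix "51217" already present; 1 new (6)
  "5121716" → prefix "51217" already present; 2 new (1, 6)
  "70212311" → 8 new (7, 0, 2, 1, 2, 3, 1, 1)
  "5121794" → prefix "512179" already present; 1 new (4)
  "51536648" → prefix "51" already present; 6 new (5, 3, 6, 6, 4, 8)
  "510" → prefix "51" already present; 1 new (0)
  "51210" → prefix "5121" already present; 1 new (0)
Total nodes = 8 + 3 + 4 + 1 + 2 + 8 + 1 + 6 + 1 + 1 = 35

35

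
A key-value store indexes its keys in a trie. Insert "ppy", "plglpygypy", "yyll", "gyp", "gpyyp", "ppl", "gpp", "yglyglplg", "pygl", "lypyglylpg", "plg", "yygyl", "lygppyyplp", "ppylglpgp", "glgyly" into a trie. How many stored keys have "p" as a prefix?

Traverse to the node for "p", then collect every word in that subtree.
Matches: "plg", "plglpygypy", "ppl", "ppy", "ppylglpgp", "pygl"
Count: 6

6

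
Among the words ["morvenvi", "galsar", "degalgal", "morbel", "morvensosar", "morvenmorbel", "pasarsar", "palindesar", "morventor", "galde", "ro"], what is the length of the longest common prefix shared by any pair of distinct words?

The deepest shared node is where two words last agree before diverging.
"morvenmorbel" and "morvensosar" agree on "morven" (6 characters) before diverging; nothing deeper is shared.
Longest shared-prefix length: 6

6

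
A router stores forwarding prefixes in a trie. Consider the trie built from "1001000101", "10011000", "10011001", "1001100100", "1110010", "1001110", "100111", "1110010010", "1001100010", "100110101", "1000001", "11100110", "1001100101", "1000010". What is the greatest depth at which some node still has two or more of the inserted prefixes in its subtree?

9

Equivalently: take the maximum, over all pairs, of their longest common prefix length.
"1001100100" and "1001100101" agree on "100110010" (9 characters) before diverging; nothing deeper is shared.
Longest shared-prefix length: 9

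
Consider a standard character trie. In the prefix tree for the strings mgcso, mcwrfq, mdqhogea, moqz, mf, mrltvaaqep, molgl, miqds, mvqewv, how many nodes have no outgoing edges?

9

A leaf is a node with no children — equivalently, the end of a word that is not a proper prefix of any other stored word.
Those words: "mcwrfq", "mdqhogea", "mf", "mgcso", "miqds", "molgl", "moqz", "mrltvaaqep", "mvqewv"
Leaf count: 9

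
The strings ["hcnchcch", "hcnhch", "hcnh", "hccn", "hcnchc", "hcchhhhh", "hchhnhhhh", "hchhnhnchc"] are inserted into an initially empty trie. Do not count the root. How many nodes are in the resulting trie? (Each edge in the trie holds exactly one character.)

Count nodes per top-level branch (shared prefixes stored once):
  'h'-branch (hcchhhhh, hccn, hchhnhhhh, hchhnhnchc, hcnchc, hcnchcch, hcnh, hcnhch): 29 nodes
Sum: 29

29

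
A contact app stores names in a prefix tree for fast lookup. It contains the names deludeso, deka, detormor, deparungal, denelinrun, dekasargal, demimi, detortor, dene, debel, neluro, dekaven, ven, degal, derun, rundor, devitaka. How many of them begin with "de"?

14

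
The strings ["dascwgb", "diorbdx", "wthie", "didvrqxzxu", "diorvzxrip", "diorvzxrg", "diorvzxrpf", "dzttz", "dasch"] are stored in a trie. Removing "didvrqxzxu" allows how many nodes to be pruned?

After clearing the end-marker at "didvrqxzxu", prune upward until reaching a node still needed by another word.
The suffix "dvrqxzxu" (8 nodes) is used only by "didvrqxzxu"; the node for "di" still has the child "o", so pruning stops there.
Nodes removed: 8

8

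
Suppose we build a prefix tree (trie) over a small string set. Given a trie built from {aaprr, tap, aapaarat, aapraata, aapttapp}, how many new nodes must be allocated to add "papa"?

4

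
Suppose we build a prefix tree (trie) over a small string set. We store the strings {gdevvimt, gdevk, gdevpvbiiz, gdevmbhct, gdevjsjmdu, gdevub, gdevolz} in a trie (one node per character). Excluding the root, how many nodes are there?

Trie structure (* marks end of a word):
(root)
└─ g
   └─ d
      └─ e
         └─ v
            ├─ j
            │  └─ s
            │     └─ j
            │        └─ m
            │           └─ d
            │              └─ u *
            ├─ k *
            ├─ m
            │  └─ b
            │     └─ h
            │        └─ c
            │           └─ t *
            ├─ o
            │  └─ l
            │     └─ z *
            ├─ p
            │  └─ v
            │     └─ b
            │        └─ i
            │           └─ i
            │              └─ z *
            ├─ u
            │  └─ b *
            └─ v
               └─ i
                  └─ m
                     └─ t *
Counting every labelled node above: 31.

31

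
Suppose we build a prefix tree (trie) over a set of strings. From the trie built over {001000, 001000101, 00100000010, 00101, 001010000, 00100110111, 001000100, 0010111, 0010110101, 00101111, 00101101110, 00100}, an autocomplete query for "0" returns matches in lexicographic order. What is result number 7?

DFS of the "0" subtree visits, in order: "00100", "001000", "00100000010", "001000100", "001000101", "00100110111", "00101", "001010000", "0010110101", "00101101110", "0010111", "00101111"
Position 7: 00101

00101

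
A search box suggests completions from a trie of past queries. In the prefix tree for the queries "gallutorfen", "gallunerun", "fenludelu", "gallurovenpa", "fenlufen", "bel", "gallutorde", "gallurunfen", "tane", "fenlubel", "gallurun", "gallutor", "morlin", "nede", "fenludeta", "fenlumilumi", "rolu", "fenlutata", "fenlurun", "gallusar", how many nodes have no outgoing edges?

A leaf is a node with no children — equivalently, the end of a word that is not a proper prefix of any other stored word.
Those words: "bel", "fenlubel", "fenludelu", "fenludeta", "fenlufen", "fenlumilumi", "fenlurun", "fenlutata", "gallunerun", "gallurovenpa", "gallurunfen", "gallusar", "gallutorde", "gallutorfen", "morlin", "nede", "rolu", "tane"
Leaf count: 18

18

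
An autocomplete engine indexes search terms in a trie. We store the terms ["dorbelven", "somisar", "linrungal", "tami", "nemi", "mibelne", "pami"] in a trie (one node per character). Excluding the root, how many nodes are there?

44

Count nodes per top-level branch (shared prefixes stored once):
  'd'-branch (dorbelven): 9 nodes
  'l'-branch (linrungal): 9 nodes
  'm'-branch (mibelne): 7 nodes
  'n'-branch (nemi): 4 nodes
  'p'-branch (pami): 4 nodes
  's'-branch (somisar): 7 nodes
  't'-branch (tami): 4 nodes
Sum: 44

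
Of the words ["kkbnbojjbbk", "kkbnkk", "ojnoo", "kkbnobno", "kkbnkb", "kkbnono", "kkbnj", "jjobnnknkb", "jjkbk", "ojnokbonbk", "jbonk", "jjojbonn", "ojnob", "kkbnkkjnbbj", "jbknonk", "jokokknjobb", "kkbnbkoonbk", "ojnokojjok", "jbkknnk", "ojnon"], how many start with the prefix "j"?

Traverse to the node for "j", then collect every word in that subtree.
Words under "j": jbkknnk, jbknonk, jbonk, jjkbk, jjobnnknkb, jjojbonn, jokokknjobb
Count: 7

7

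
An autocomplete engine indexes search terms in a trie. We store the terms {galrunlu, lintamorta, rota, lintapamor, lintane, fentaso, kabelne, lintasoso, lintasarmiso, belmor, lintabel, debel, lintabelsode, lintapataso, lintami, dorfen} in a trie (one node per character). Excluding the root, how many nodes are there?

Insert word by word; a character creates a node only if that edge doesn't already exist:
  "galrunlu" → 8 new (g, a, l, r, u, n, l, u)
  "lintamorta" → 10 new (l, i, n, t, a, m, o, r, t, a)
  "rota" → 4 new (r, o, t, a)
  "lintapamor" → prefix "linta" already present; 5 new (p, a, m, o, r)
  "lintane" → prefix "linta" already present; 2 new (n, e)
  "fentaso" → 7 new (f, e, n, t, a, s, o)
  "kabelne" → 7 new (k, a, b, e, l, n, e)
  "lintasoso" → prefix "linta" already present; 4 new (s, o, s, o)
  "lintasarmiso" → prefix "lintas" already present; 6 new (a, r, m, i, s, o)
  "belmor" → 6 new (b, e, l, m, o, r)
  "lintabel" → prefix "linta" already present; 3 new (b, e, l)
  "debel" → 5 new (d, e, b, e, l)
  "lintabelsode" → prefix "lintabel" already present; 4 new (s, o, d, e)
  "lintapataso" → prefix "lintapa" already present; 4 new (t, a, s, o)
  "lintami" → prefix "lintam" already present; 1 new (i)
  "dorfen" → prefix "d" already present; 5 new (o, r, f, e, n)
Total nodes = 8 + 10 + 4 + 5 + 2 + 7 + 7 + 4 + 6 + 6 + 3 + 5 + 4 + 4 + 1 + 5 = 81

81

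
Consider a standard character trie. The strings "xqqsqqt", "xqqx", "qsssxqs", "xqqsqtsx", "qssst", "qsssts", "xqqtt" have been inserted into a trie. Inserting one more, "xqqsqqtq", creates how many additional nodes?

Walking "xqqsqqtq" from the root, the first 7 characters ("xqqsqqt") follow existing edges; "q" is the first miss.
So 8 − 7 = 1 new nodes.

1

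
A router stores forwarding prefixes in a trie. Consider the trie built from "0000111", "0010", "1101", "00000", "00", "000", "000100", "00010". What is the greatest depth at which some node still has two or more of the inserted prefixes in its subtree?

5

Equivalently: take the maximum, over all pairs, of their longest common prefix length.
e.g. "00010" and "000100" share the prefix "00010" of length 5; no pair shares a longer one.
Longest shared-prefix length: 5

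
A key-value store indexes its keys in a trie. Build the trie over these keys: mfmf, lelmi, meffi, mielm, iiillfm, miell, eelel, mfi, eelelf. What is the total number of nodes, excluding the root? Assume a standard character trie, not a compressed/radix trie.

Trace insertions, counting only characters that open a new branch:
  "mfmf" → 4 new (m, f, m, f)
  "lelmi" → 5 new (l, e, l, m, i)
  "meffi" → prefix "m" already present; 4 new (e, f, f, i)
  "mielm" → prefix "m" already present; 4 new (i, e, l, m)
  "iiillfm" → 7 new (i, i, i, l, l, f, m)
  "miell" → prefix "miel" already present; 1 new (l)
  "eelel" → 5 new (e, e, l, e, l)
  "mfi" → prefix "mf" already present; 1 new (i)
  "eelelf" → prefix "eelel" already present; 1 new (f)
Total nodes = 4 + 5 + 4 + 4 + 7 + 1 + 5 + 1 + 1 = 32

32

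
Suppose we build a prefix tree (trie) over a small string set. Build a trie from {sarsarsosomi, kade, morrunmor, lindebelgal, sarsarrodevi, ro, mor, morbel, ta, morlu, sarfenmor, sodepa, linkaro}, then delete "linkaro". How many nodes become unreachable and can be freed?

Walk "linkaro" from the leaf back toward the root, removing each node that no remaining word uses.
The suffix "karo" (4 nodes) is used only by "linkaro"; the node for "lin" still has the child "d", so pruning stops there.
Nodes removed: 4

4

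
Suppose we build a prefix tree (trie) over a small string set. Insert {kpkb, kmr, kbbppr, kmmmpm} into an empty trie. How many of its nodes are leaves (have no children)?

4

A leaf is a node with no children — equivalently, the end of a word that is not a proper prefix of any other stored word.
Those words: "kbbppr", "kmmmpm", "kmr", "kpkb"
Leaf count: 4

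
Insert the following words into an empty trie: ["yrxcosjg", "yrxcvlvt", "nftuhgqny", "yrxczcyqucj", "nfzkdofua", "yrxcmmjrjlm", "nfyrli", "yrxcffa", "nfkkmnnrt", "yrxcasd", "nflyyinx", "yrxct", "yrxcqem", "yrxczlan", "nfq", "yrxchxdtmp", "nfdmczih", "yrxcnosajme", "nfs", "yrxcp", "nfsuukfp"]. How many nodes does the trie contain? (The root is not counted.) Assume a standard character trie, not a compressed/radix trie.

99

Insert word by word; a character creates a node only if that edge doesn't already exist:
  "yrxcosjg" → 8 new (y, r, x, c, o, s, j, g)
  "yrxcvlvt" → prefix "yrxc" already present; 4 new (v, l, v, t)
  "nftuhgqny" → 9 new (n, f, t, u, h, g, q, n, y)
  "yrxczcyqucj" → prefix "yrxc" already present; 7 new (z, c, y, q, u, c, j)
  "nfzkdofua" → prefix "nf" already present; 7 new (z, k, d, o, f, u, a)
  "yrxcmmjrjlm" → prefix "yrxc" already present; 7 new (m, m, j, r, j, l, m)
  "nfyrli" → prefix "nf" already present; 4 new (y, r, l, i)
  "yrxcffa" → prefix "yrxc" already present; 3 new (f, f, a)
  "nfkkmnnrt" → prefix "nf" already present; 7 new (k, k, m, n, n, r, t)
  "yrxcasd" → prefix "yrxc" already present; 3 new (a, s, d)
  "nflyyinx" → prefix "nf" already present; 6 new (l, y, y, i, n, x)
  "yrxct" → prefix "yrxc" already present; 1 new (t)
  "yrxcqem" → prefix "yrxc" already present; 3 new (q, e, m)
  "yrxczlan" → prefix "yrxcz" already present; 3 new (l, a, n)
  "nfq" → prefix "nf" already present; 1 new (q)
  "yrxchxdtmp" → prefix "yrxc" already present; 6 new (h, x, d, t, m, p)
  "nfdmczih" → prefix "nf" already present; 6 new (d, m, c, z, i, h)
  "yrxcnosajme" → prefix "yrxc" already present; 7 new (n, o, s, a, j, m, e)
  "nfs" → prefix "nf" already present; 1 new (s)
  "yrxcp" → prefix "yrxc" already present; 1 new (p)
  "nfsuukfp" → prefix "nfs" already present; 5 new (u, u, k, f, p)
Total nodes = 8 + 4 + 9 + 7 + 7 + 7 + 4 + 3 + 7 + 3 + 6 + 1 + 3 + 3 + 1 + 6 + 6 + 7 + 1 + 1 + 5 = 99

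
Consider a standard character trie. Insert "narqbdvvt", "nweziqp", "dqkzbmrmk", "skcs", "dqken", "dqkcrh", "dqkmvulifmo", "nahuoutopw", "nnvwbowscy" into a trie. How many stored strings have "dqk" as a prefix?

4

Filter for entries beginning with "dqk":
Matches: "dqkcrh", "dqken", "dqkmvulifmo", "dqkzbmrmk"
Count: 4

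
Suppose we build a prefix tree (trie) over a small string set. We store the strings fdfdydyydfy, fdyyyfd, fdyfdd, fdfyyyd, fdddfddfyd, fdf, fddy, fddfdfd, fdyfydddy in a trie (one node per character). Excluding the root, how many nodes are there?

Insert word by word; a character creates a node only if that edge doesn't already exist:
  "fdfdydyydfy" → 11 new (f, d, f, d, y, d, y, y, d, f, y)
  "fdyyyfd" → prefix "fd" already present; 5 new (y, y, y, f, d)
  "fdyfdd" → prefix "fdy" already present; 3 new (f, d, d)
  "fdfyyyd" → prefix "fdf" already present; 4 new (y, y, y, d)
  "fdddfddfyd" → prefix "fd" already present; 8 new (d, d, f, d, d, f, y, d)
  "fdf" → prefix "fdf" already present; 0 new (none)
  "fddy" → prefix "fdd" already present; 1 new (y)
  "fddfdfd" → prefix "fdd" already present; 4 new (f, d, f, d)
  "fdyfydddy" → prefix "fdyf" already present; 5 new (y, d, d, d, y)
Total nodes = 11 + 5 + 3 + 4 + 8 + 0 + 1 + 4 + 5 = 41

41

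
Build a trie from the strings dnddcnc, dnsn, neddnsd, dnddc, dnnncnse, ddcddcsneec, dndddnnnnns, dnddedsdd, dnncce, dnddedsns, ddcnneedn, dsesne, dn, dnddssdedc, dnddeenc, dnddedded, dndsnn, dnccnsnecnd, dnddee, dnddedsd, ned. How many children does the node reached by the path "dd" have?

1

Walk "dd" from the root, arriving at one node.
Characters that immediately follow "dd" among the stored strings: {c}.
That node has 1 child edge.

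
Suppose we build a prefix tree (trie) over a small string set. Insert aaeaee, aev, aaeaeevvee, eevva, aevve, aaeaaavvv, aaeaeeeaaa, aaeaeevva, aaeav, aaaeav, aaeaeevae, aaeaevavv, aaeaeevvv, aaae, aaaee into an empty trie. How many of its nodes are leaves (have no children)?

12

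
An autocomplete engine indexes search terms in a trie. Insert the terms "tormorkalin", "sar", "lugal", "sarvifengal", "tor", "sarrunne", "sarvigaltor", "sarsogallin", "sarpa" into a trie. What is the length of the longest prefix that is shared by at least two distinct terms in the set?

5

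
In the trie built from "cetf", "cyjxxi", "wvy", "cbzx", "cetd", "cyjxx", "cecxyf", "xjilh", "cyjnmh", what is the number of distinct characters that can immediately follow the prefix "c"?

The children of the "c" node are the distinct next characters among strings starting with "c".
Characters that immediately follow "c" among the stored strings: {b, e, y}.
That node has 3 child edges.

3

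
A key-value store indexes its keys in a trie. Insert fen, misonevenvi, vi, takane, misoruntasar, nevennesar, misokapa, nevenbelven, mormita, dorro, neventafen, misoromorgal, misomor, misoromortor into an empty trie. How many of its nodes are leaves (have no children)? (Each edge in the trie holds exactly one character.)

14

A leaf is a node with no children — equivalently, the end of a word that is not a proper prefix of any other stored word.
Those words: "dorro", "fen", "misokapa", "misomor", "misonevenvi", "misoromorgal", "misoromortor", "misoruntasar", "mormita", "nevenbelven", "nevennesar", "neventafen", "takane", "vi"
Leaf count: 14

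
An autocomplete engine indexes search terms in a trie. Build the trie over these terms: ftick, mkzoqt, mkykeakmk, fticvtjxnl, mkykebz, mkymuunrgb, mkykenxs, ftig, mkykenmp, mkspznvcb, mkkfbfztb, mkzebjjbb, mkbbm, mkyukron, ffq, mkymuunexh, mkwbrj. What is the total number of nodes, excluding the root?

76

Trace insertions, counting only characters that open a new branch:
  "ftick" → 5 new (f, t, i, c, k)
  "mkzoqt" → 6 new (m, k, z, o, q, t)
  "mkykeakmk" → prefix "mk" already present; 7 new (y, k, e, a, k, m, k)
  "fticvtjxnl" → prefix "ftic" already present; 6 new (v, t, j, x, n, l)
  "mkykebz" → prefix "mkyke" already present; 2 new (b, z)
  "mkymuunrgb" → prefix "mky" already present; 7 new (m, u, u, n, r, g, b)
  "mkykenxs" → prefix "mkyke" already present; 3 new (n, x, s)
  "ftig" → prefix "fti" already present; 1 new (g)
  "mkykenmp" → prefix "mkyken" already present; 2 new (m, p)
  "mkspznvcb" → prefix "mk" already present; 7 new (s, p, z, n, v, c, b)
  "mkkfbfztb" → prefix "mk" already present; 7 new (k, f, b, f, z, t, b)
  "mkzebjjbb" → prefix "mkz" already present; 6 new (e, b, j, j, b, b)
  "mkbbm" → prefix "mk" already present; 3 new (b, b, m)
  "mkyukron" → prefix "mky" already present; 5 new (u, k, r, o, n)
  "ffq" → prefix "f" already present; 2 new (f, q)
  "mkymuunexh" → prefix "mkymuun" already present; 3 new (e, x, h)
  "mkwbrj" → prefix "mk" already present; 4 new (w, b, r, j)
Total nodes = 5 + 6 + 7 + 6 + 2 + 7 + 3 + 1 + 2 + 7 + 7 + 6 + 3 + 5 + 2 + 3 + 4 = 76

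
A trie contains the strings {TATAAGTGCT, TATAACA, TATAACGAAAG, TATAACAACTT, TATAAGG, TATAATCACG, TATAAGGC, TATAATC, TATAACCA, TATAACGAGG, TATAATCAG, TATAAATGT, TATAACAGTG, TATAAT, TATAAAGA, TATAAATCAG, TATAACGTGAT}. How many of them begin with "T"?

17

Traverse to the node for "T", then collect every word in that subtree.
Words under "T": TATAAAGA, TATAAATCAG, TATAAATGT, TATAACA, TATAACAACTT, TATAACAGTG, TATAACCA, TATAACGAAAG, TATAACGAGG, TATAACGTGAT, TATAAGG, TATAAGGC, TATAAGTGCT, TATAAT, TATAATC, TATAATCACG, TATAATCAG
Count: 17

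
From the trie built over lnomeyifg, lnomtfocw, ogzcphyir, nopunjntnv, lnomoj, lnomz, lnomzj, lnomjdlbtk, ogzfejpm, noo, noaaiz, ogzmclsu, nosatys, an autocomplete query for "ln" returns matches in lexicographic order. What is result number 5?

DFS of the "ln" subtree visits, in order: "lnomeyifg", "lnomjdlbtk", "lnomoj", "lnomtfocw", "lnomz", "lnomzj"
Position 5: lnomz

lnomz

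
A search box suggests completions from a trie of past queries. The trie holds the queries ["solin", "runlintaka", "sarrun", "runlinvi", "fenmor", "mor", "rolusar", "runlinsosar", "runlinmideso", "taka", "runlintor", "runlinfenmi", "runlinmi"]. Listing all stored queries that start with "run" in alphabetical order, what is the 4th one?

Words with prefix "run", in lexicographic order: "runlinfenmi", "runlinmi", "runlinmideso", "runlinsosar", "runlintaka", "runlintor", "runlinvi"
The 4th is runlinsosar.

runlinsosar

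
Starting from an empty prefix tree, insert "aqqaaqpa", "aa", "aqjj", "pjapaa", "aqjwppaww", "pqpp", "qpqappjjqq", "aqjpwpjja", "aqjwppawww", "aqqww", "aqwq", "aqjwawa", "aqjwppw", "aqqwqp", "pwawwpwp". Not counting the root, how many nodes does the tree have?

60

For each word, the new-node count is its length minus the longest prefix already in the trie:
  "aqqaaqpa" → 8 new (a, q, q, a, a, q, p, a)
  "aa" → prefix "a" already present; 1 new (a)
  "aqjj" → prefix "aq" already present; 2 new (j, j)
  "pjapaa" → 6 new (p, j, a, p, a, a)
  "aqjwppaww" → prefix "aqj" already present; 6 new (w, p, p, a, w, w)
  "pqpp" → prefix "p" already present; 3 new (q, p, p)
  "qpqappjjqq" → 10 new (q, p, q, a, p, p, j, j, q, q)
  "aqjpwpjja" → prefix "aqj" already present; 6 new (p, w, p, j, j, a)
  "aqjwppawww" → prefix "aqjwppaww" already present; 1 new (w)
  "aqqww" → prefix "aqq" already present; 2 new (w, w)
  "aqwq" → prefix "aq" already present; 2 new (w, q)
  "aqjwawa" → prefix "aqjw" already present; 3 new (a, w, a)
  "aqjwppw" → prefix "aqjwpp" already present; 1 new (w)
  "aqqwqp" → prefix "aqqw" already present; 2 new (q, p)
  "pwawwpwp" → prefix "p" already present; 7 new (w, a, w, w, p, w, p)
Total nodes = 8 + 1 + 2 + 6 + 6 + 3 + 10 + 6 + 1 + 2 + 2 + 3 + 1 + 2 + 7 = 60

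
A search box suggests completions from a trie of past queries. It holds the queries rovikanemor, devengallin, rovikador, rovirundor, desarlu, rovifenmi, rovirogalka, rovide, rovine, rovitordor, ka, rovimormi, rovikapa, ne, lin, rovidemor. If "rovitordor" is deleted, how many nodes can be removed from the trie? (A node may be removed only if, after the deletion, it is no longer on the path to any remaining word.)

After clearing the end-marker at "rovitordor", prune upward until reaching a node still needed by another word.
The suffix "tordor" (6 nodes) is used only by "rovitordor"; the node for "rovi" still has the child "k", so pruning stops there.
Nodes removed: 6

6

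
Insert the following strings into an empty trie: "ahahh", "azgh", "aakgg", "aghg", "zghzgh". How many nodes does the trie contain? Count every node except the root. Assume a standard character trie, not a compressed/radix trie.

21

Trie structure (* marks end of a word):
(root)
├─ a
│  ├─ a
│  │  └─ k
│  │     └─ g
│  │        └─ g *
│  ├─ g
│  │  └─ h
│  │     └─ g *
│  ├─ h
│  │  └─ a
│  │     └─ h
│  │        └─ h *
│  └─ z
│     └─ g
│        └─ h *
└─ z
   └─ g
      └─ h
         └─ z
            └─ g
               └─ h *
Counting every labelled node above: 21.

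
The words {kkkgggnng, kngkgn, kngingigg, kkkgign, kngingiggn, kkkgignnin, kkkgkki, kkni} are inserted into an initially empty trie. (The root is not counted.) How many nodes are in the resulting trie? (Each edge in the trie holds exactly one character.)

Trace insertions, counting only characters that open a new branch:
  "kkkgggnng" → 9 new (k, k, k, g, g, g, n, n, g)
  "kngkgn" → prefix "k" already present; 5 new (n, g, k, g, n)
  "kngingigg" → prefix "kng" already present; 6 new (i, n, g, i, g, g)
  "kkkgign" → prefix "kkkg" already present; 3 new (i, g, n)
  "kngingiggn" → prefix "kngingigg" already present; 1 new (n)
  "kkkgignnin" → prefix "kkkgign" already present; 3 new (n, i, n)
  "kkkgkki" → prefix "kkkg" already present; 3 new (k, k, i)
  "kkni" → prefix "kk" already present; 2 new (n, i)
Total nodes = 9 + 5 + 6 + 3 + 1 + 3 + 3 + 2 = 32

32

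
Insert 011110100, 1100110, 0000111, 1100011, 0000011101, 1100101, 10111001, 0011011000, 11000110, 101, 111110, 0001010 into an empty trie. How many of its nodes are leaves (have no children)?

10

Leaves are exactly the stored words that no other stored word extends.
Those words: "0000011101", "0000111", "0001010", "0011011000", "011110100", "10111001", "11000110", "1100101", "1100110", "111110"
Leaf count: 10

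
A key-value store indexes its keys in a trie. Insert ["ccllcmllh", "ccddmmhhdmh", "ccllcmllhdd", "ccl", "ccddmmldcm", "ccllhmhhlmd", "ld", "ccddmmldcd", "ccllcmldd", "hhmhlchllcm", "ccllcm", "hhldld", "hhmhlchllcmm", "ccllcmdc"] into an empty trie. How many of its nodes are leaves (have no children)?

Leaves are exactly the stored words that no other stored word extends.
Those words: "ccddmmhhdmh", "ccddmmldcd", "ccddmmldcm", "ccllcmdc", "ccllcmldd", "ccllcmllhdd", "ccllhmhhlmd", "hhldld", "hhmhlchllcmm", "ld"
Leaf count: 10

10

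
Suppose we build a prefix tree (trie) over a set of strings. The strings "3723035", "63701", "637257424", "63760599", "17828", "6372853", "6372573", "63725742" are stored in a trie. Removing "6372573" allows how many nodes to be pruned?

1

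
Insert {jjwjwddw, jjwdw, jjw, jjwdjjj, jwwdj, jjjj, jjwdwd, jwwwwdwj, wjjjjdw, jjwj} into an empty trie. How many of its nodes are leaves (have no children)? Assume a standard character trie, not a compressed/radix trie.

Leaves are exactly the stored words that no other stored word extends.
Those words: "jjjj", "jjwdjjj", "jjwdwd", "jjwjwddw", "jwwdj", "jwwwwdwj", "wjjjjdw"
Leaf count: 7

7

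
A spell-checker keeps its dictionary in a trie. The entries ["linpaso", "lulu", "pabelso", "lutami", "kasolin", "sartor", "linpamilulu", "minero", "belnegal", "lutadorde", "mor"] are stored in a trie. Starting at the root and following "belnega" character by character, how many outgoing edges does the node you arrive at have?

The children of the "belnega" node are the distinct next characters among strings starting with "belnega".
Characters that immediately follow "belnega" among the stored strings: {l}.
That node has 1 child edge.

1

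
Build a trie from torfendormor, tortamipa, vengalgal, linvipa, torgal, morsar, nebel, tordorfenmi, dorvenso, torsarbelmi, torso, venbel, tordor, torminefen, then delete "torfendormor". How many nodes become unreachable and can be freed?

Walk "torfendormor" from the leaf back toward the root, removing each node that no remaining word uses.
The suffix "fendormor" (9 nodes) is used only by "torfendormor"; the node for "tor" still has the child "t", so pruning stops there.
Nodes removed: 9

9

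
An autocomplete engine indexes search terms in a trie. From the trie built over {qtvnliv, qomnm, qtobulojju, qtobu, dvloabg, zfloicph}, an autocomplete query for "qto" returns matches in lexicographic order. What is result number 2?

qtobulojju

Words with prefix "qto", in lexicographic order: "qtobu", "qtobulojju"
The 2nd is qtobulojju.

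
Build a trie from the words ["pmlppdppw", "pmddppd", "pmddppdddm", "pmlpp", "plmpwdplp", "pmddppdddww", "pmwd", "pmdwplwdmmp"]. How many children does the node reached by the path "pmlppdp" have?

Walk "pmlppdp" from the root, arriving at one node.
Characters that immediately follow "pmlppdp" among the stored strings: {p}.
That node has 1 child edge.

1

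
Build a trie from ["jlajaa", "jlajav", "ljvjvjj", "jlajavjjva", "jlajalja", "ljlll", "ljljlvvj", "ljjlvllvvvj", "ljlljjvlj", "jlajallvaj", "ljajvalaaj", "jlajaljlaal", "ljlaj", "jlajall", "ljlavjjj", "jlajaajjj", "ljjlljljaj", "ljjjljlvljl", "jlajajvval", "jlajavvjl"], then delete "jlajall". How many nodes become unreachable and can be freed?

0

A node on "jlajall"'s path can go only if nothing else ends at it or branches off below it.
Every node on "jlajall" is still needed (e.g. by "jlajallvaj"), so nothing is freed.
Nodes removed: 0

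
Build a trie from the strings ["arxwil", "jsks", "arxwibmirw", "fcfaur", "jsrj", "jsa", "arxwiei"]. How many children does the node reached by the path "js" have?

3

Follow the path "js" to its node, then look at its outgoing edges.
Characters that immediately follow "js" among the stored strings: {a, k, r}.
That node has 3 child edges.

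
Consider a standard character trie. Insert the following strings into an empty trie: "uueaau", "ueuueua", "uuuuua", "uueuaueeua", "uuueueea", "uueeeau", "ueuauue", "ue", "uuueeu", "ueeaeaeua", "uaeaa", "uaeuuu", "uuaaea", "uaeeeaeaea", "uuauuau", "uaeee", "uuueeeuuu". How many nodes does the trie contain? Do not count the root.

Insert word by word; a character creates a node only if that edge doesn't already exist:
  "uueaau" → 6 new (u, u, e, a, a, u)
  "ueuueua" → prefix "u" already present; 6 new (e, u, u, e, u, a)
  "uuuuua" → prefix "uu" already present; 4 new (u, u, u, a)
  "uueuaueeua" → prefix "uue" already present; 7 new (u, a, u, e, e, u, a)
  "uuueueea" → prefix "uuu" already present; 5 new (e, u, e, e, a)
  "uueeeau" → prefix "uue" already present; 4 new (e, e, a, u)
  "ueuauue" → prefix "ueu" already present; 4 new (a, u, u, e)
  "ue" → prefix "ue" already present; 0 new (none)
  "uuueeu" → prefix "uuue" already present; 2 new (e, u)
  "ueeaeaeua" → prefix "ue" already present; 7 new (e, a, e, a, e, u, a)
  "uaeaa" → prefix "u" already present; 4 new (a, e, a, a)
  "uaeuuu" → prefix "uae" already present; 3 new (u, u, u)
  "uuaaea" → prefix "uu" already present; 4 new (a, a, e, a)
  "uaeeeaeaea" → prefix "uae" already present; 7 new (e, e, a, e, a, e, a)
  "uuauuau" → prefix "uua" already present; 4 new (u, u, a, u)
  "uaeee" → prefix "uaeee" already present; 0 new (none)
  "uuueeeuuu" → prefix "uuuee" already present; 4 new (e, u, u, u)
Total nodes = 6 + 6 + 4 + 7 + 5 + 4 + 4 + 0 + 2 + 7 + 4 + 3 + 4 + 7 + 4 + 0 + 4 = 71

71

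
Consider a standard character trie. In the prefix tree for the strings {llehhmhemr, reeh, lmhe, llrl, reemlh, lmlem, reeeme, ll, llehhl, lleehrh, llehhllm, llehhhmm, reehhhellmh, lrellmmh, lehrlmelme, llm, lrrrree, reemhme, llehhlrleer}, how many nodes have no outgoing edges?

16

Leaves are exactly the stored words that no other stored word extends.
Those words: "lehrlmelme", "lleehrh", "llehhhmm", "llehhllm", "llehhlrleer", "llehhmhemr", "llm", "llrl", "lmhe", "lmlem", "lrellmmh", "lrrrree", "reeeme", "reehhhellmh", "reemhme", "reemlh"
Leaf count: 16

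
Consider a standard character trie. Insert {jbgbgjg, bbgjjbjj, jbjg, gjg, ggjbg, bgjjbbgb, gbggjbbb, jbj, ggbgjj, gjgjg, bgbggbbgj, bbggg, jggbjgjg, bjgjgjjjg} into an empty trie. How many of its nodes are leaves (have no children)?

A leaf is a node with no children — equivalently, the end of a word that is not a proper prefix of any other stored word.
Those words: "bbggg", "bbgjjbjj", "bgbggbbgj", "bgjjbbgb", "bjgjgjjjg", "gbggjbbb", "ggbgjj", "ggjbg", "gjgjg", "jbgbgjg", "jbjg", "jggbjgjg"
Leaf count: 12

12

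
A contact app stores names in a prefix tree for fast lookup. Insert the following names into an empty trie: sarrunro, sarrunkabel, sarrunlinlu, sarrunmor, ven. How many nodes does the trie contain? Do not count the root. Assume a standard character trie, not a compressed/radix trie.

For each word, the new-node count is its length minus the longest prefix already in the trie:
  "sarrunro" → 8 new (s, a, r, r, u, n, r, o)
  "sarrunkabel" → prefix "sarrun" already present; 5 new (k, a, b, e, l)
  "sarrunlinlu" → prefix "sarrun" already present; 5 new (l, i, n, l, u)
  "sarrunmor" → prefix "sarrun" already present; 3 new (m, o, r)
  "ven" → 3 new (v, e, n)
Total nodes = 8 + 5 + 5 + 3 + 3 = 24

24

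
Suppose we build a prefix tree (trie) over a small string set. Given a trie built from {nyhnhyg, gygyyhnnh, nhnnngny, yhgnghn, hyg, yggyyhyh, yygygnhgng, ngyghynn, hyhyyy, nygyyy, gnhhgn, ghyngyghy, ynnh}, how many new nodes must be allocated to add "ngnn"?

The longest prefix of "ngnn" already in the trie is "ng" (length 2).
New nodes needed: |"ngnn"| − 2 = 4 − 2 = 2.

2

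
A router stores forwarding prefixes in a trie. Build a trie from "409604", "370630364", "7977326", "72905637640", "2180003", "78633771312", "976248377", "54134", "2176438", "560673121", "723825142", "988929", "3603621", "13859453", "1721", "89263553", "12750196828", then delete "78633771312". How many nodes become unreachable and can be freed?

10

Walk "78633771312" from the leaf back toward the root, removing each node that no remaining word uses.
The suffix "8633771312" (10 nodes) is used only by "78633771312"; the node for "7" still has the child "9", so pruning stops there.
Nodes removed: 10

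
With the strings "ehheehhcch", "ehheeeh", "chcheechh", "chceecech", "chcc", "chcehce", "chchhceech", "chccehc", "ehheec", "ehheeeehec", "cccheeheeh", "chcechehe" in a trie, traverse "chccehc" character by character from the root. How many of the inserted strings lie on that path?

2

Check each prefix of "chccehc" against the stored set — each match is an end-marker on the path.
Prefixes of the query that are stored words: "chcc", "chccehc"
Count: 2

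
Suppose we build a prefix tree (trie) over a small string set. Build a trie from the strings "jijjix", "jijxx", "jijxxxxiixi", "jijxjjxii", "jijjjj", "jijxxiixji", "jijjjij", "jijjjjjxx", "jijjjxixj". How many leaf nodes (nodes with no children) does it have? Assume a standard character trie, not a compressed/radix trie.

7

A leaf is a node with no children — equivalently, the end of a word that is not a proper prefix of any other stored word.
Those words: "jijjix", "jijjjij", "jijjjjjxx", "jijjjxixj", "jijxjjxii", "jijxxiixji", "jijxxxxiixi"
Leaf count: 7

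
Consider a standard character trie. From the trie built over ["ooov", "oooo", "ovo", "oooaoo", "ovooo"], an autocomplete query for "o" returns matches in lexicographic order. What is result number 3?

Filter for "o…" and sort: "oooaoo", "oooo", "ooov", "ovo", "ovooo"
Position 3: ooov

ooov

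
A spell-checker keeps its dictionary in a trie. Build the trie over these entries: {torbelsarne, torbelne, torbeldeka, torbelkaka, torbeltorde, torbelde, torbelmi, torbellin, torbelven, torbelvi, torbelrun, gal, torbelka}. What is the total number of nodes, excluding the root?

41

Insert word by word; a character creates a node only if that edge doesn't already exist:
  "torbelsarne" → 11 new (t, o, r, b, e, l, s, a, r, n, e)
  "torbelne" → prefix "torbel" already present; 2 new (n, e)
  "torbeldeka" → prefix "torbel" already present; 4 new (d, e, k, a)
  "torbelkaka" → prefix "torbel" already present; 4 new (k, a, k, a)
  "torbeltorde" → prefix "torbel" already present; 5 new (t, o, r, d, e)
  "torbelde" → prefix "torbelde" already present; 0 new (none)
  "torbelmi" → prefix "torbel" already present; 2 new (m, i)
  "torbellin" → prefix "torbel" already present; 3 new (l, i, n)
  "torbelven" → prefix "torbel" already present; 3 new (v, e, n)
  "torbelvi" → prefix "torbelv" already present; 1 new (i)
  "torbelrun" → prefix "torbel" already present; 3 new (r, u, n)
  "gal" → 3 new (g, a, l)
  "torbelka" → prefix "torbelka" already present; 0 new (none)
Total nodes = 11 + 2 + 4 + 4 + 5 + 0 + 2 + 3 + 3 + 1 + 3 + 3 + 0 = 41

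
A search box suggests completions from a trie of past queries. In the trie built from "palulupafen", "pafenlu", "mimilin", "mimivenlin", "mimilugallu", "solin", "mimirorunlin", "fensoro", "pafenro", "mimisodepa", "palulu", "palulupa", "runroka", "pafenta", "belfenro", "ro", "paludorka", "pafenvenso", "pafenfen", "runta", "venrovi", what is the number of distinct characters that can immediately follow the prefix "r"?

Follow the path "r" to its node, then look at its outgoing edges.
Characters that immediately follow "r" among the stored strings: {o, u}.
That node has 2 child edges.

2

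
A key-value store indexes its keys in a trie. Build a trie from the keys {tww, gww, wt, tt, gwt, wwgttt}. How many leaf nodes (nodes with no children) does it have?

A leaf is a node with no children — equivalently, the end of a word that is not a proper prefix of any other stored word.
Those words: "gwt", "gww", "tt", "tww", "wt", "wwgttt"
Leaf count: 6

6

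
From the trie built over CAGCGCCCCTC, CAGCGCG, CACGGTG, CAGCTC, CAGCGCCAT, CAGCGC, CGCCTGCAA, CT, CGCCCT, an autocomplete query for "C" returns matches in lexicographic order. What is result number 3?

CAGCGCCAT

Filter for "C…" and sort: "CACGGTG", "CAGCGC", "CAGCGCCAT", "CAGCGCCCCTC", "CAGCGCG", "CAGCTC", "CGCCCT", "CGCCTGCAA", "CT"
The 3rd is CAGCGCCAT.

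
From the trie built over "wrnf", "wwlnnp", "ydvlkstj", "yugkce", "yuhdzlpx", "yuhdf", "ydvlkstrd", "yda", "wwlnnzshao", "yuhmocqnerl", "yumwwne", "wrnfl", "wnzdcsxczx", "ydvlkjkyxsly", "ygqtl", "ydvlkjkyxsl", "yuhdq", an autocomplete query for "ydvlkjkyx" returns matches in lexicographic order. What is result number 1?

Words with prefix "ydvlkjkyx", in lexicographic order: "ydvlkjkyxsl", "ydvlkjkyxsly"
The 1st is ydvlkjkyxsl.

ydvlkjkyxsl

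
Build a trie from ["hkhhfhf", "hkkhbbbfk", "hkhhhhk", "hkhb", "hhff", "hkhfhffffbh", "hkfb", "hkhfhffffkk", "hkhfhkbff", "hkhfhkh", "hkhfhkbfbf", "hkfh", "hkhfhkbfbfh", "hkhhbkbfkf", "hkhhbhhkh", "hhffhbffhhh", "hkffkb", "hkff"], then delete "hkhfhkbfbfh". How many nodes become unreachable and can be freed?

After clearing the end-marker at "hkhfhkbfbfh", prune upward until reaching a node still needed by another word.
The suffix "h" (1 node) is used only by "hkhfhkbfbfh"; "hkhfhkbfbf" is itself a stored word, so pruning stops there.
Nodes removed: 1

1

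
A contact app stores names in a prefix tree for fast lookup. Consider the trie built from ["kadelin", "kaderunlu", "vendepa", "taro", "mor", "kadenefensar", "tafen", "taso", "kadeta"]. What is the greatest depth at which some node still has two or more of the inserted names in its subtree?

Equivalently: take the maximum, over all pairs, of their longest common prefix length.
"kadelin" and "kadenefensar" agree on "kade" (4 characters) before diverging; nothing deeper is shared.
Longest shared-prefix length: 4

4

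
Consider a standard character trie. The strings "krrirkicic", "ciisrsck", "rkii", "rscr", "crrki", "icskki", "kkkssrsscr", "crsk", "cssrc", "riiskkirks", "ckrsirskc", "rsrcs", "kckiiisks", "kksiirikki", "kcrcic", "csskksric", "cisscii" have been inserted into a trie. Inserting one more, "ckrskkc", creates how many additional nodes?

3

The longest prefix of "ckrskkc" already in the trie is "ckrs" (length 4).
Each of the 3 remaining characters creates one node.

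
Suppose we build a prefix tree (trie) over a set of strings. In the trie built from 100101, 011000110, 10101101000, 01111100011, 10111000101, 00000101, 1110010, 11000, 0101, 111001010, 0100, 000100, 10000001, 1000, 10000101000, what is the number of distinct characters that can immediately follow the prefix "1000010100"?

Follow the path "1000010100" to its node, then look at its outgoing edges.
Distinct next characters after "1000010100": 0.
That node has 1 child edge.

1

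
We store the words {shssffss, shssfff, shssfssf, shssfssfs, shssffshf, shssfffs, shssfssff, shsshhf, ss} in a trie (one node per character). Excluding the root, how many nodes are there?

Trace insertions, counting only characters that open a new branch:
  "shssffss" → 8 new (s, h, s, s, f, f, s, s)
  "shssfff" → prefix "shssff" already present; 1 new (f)
  "shssfssf" → prefix "shssf" already present; 3 new (s, s, f)
  "shssfssfs" → prefix "shssfssf" already present; 1 new (s)
  "shssffshf" → prefix "shssffs" already present; 2 new (h, f)
  "shssfffs" → prefix "shssfff" already present; 1 new (s)
  "shssfssff" → prefix "shssfssf" already present; 1 new (f)
  "shsshhf" → prefix "shss" already present; 3 new (h, h, f)
  "ss" → prefix "s" already present; 1 new (s)
Total nodes = 8 + 1 + 3 + 1 + 2 + 1 + 1 + 3 + 1 = 21

21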